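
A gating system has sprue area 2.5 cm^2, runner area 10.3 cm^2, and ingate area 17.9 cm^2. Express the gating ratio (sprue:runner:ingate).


Sprue:Runner:Ingate = 1 : 10.3/2.5 : 17.9/2.5 = 1:4.12:7.16

Answer: 1:4.12:7.16


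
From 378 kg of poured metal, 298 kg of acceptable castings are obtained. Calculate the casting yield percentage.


Formula: Casting Yield = (W_good / W_total) * 100
Yield = (298 kg / 378 kg) * 100 = 78.8360%


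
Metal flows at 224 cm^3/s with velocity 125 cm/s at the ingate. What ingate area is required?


Formula: A_ingate = Q / v  (continuity equation)
A = 224 cm^3/s / 125 cm/s = 1.7920 cm^2

Answer: 1.7920 cm^2


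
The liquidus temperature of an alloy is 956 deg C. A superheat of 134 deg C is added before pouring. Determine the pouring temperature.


Formula: T_pour = T_melt + Superheat
T_pour = 956 + 134 = 1090 deg C

1090 deg C


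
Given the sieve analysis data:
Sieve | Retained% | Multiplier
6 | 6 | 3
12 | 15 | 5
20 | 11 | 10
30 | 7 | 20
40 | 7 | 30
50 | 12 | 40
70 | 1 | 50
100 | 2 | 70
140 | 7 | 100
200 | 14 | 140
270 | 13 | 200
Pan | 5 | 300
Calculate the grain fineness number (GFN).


Formula: GFN = sum(pct * multiplier) / sum(pct)
sum(pct * multiplier) = 7983
sum(pct) = 100
GFN = 7983 / 100 = 79.83

Answer: 79.83


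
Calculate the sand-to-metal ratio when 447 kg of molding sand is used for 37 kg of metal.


Formula: Sand-to-Metal Ratio = W_sand / W_metal
Ratio = 447 kg / 37 kg = 12.0811

12.0811


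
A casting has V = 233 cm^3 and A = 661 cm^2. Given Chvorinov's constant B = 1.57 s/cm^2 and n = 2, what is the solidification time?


Formula: t_s = B * (V/A)^n  (Chvorinov's rule, n=2)
Modulus M = V/A = 233/661 = 0.352496 cm
M^2 = 0.352496^2 = 0.124253 cm^2
t_s = 1.57 * 0.124253 = 0.1951 s

0.1951 s


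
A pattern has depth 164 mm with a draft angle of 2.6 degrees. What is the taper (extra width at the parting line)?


Formula: taper = depth * tan(draft_angle)
tan(2.6 deg) = 0.0454097
taper = 164 mm * 0.0454097 = 7.4472 mm

Final answer: 7.4472 mm


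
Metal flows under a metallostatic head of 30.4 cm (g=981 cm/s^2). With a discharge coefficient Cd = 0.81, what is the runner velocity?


Formula: v = Cd * sqrt(2 * g * h)  (Torricelli with discharge coefficient)
2*g*h = 2 * 981 * 30.4 = 59644.8 cm^2/s^2
sqrt(59644.8) = 244.22285 cm/s
v = 0.81 * 244.22285 = 197.8205 cm/s

Final answer: 197.8205 cm/s


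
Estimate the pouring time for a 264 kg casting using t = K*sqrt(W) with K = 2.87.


Formula: t = K * sqrt(W)
sqrt(W) = sqrt(264) = 16.24808
t = 2.87 * 16.24808 = 46.6320 s

46.6320 s


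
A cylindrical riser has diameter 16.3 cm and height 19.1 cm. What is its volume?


Formula: V = pi * (D/2)^2 * H  (cylinder volume)
Radius = D/2 = 16.3/2 = 8.15 cm
V = pi * 8.15^2 * 19.1 = 3985.6436 cm^3

3985.6436 cm^3


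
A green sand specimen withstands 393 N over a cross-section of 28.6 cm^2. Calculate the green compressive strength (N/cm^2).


Formula: Compressive Strength = Force / Area
Strength = 393 N / 28.6 cm^2 = 13.7413 N/cm^2

Final answer: 13.7413 N/cm^2


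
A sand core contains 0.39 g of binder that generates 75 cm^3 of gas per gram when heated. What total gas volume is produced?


Formula: V_gas = W_binder * gas_evolution_rate
V = 0.39 g * 75 cm^3/g = 29.2500 cm^3

Final answer: 29.2500 cm^3


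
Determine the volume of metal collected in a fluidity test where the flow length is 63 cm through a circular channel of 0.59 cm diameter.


Formula: V = pi * (d/2)^2 * L  (cylinder volume)
Radius = 0.59/2 = 0.295 cm
V = pi * 0.295^2 * 63 = 17.2240 cm^3

Answer: 17.2240 cm^3


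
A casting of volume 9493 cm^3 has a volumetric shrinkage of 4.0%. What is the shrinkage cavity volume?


Formula: V_shrink = V_casting * shrinkage_pct / 100
V_shrink = 9493 cm^3 * 4.0 / 100 = 379.7200 cm^3


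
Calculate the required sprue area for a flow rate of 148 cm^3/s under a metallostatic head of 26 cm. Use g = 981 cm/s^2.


Formula: v = sqrt(2*g*h), A = Q/v
Velocity: v = sqrt(2 * 981 * 26) = sqrt(51012) = 225.8584 cm/s
Sprue area: A = Q / v = 148 / 225.8584 = 0.6553 cm^2

0.6553 cm^2


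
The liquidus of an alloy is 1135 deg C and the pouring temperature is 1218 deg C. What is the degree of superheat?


Formula: Superheat = T_pour - T_melt
Superheat = 1218 - 1135 = 83 deg C

Final answer: 83 deg C


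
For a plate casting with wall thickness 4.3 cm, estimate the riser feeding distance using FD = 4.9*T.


Formula: FD = 4.9 * T  (riser feeding-distance rule)
FD = 4.9 * 4.3 cm = 21.0700 cm


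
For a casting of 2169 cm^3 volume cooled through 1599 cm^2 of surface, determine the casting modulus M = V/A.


Formula: Casting Modulus M = V / A
M = 2169 cm^3 / 1599 cm^2 = 1.3565 cm

Answer: 1.3565 cm


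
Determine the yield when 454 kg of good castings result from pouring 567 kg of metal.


Formula: Casting Yield = (W_good / W_total) * 100
Yield = (454 kg / 567 kg) * 100 = 80.0705%

80.0705%


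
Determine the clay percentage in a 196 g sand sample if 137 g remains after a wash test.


Formula: Clay% = (W_total - W_washed) / W_total * 100
Clay mass = 196 - 137 = 59 g
Clay% = 59 / 196 * 100 = 30.1020%

Answer: 30.1020%


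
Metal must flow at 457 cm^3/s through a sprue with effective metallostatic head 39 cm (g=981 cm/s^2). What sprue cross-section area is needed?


Formula: v = sqrt(2*g*h), A = Q/v
Velocity: v = sqrt(2 * 981 * 39) = sqrt(76518) = 276.6189 cm/s
Sprue area: A = Q / v = 457 / 276.6189 = 1.6521 cm^2

Final answer: 1.6521 cm^2


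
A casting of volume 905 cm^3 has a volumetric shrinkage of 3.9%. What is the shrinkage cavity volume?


Formula: V_shrink = V_casting * shrinkage_pct / 100
V_shrink = 905 cm^3 * 3.9 / 100 = 35.2950 cm^3


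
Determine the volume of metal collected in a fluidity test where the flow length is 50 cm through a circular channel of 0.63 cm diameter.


Formula: V = pi * (d/2)^2 * L  (cylinder volume)
Radius = 0.63/2 = 0.315 cm
V = pi * 0.315^2 * 50 = 15.5862 cm^3

15.5862 cm^3


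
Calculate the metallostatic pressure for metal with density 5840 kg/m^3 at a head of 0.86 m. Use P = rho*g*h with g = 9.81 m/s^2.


Formula: P = rho * g * h
rho * g = 5840 * 9.81 = 57290.4 N/m^3
P = 57290.4 * 0.86 = 49269.7440 Pa

Answer: 49269.7440 Pa


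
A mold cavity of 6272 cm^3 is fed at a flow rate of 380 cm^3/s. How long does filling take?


Formula: t_fill = V_mold / Q_flow
t = 6272 cm^3 / 380 cm^3/s = 16.5053 s

Final answer: 16.5053 s


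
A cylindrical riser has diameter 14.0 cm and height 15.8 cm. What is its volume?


Formula: V = pi * (D/2)^2 * H  (cylinder volume)
Radius = D/2 = 14.0/2 = 7.0 cm
V = pi * 7.0^2 * 15.8 = 2432.2210 cm^3

2432.2210 cm^3


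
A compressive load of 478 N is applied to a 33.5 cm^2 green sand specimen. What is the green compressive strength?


Formula: Compressive Strength = Force / Area
Strength = 478 N / 33.5 cm^2 = 14.2687 N/cm^2


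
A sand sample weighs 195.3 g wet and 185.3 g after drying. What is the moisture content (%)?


Formula: MC = (W_wet - W_dry) / W_wet * 100
Water mass = 195.3 - 185.3 = 10.0 g
MC = 10.0 / 195.3 * 100 = 5.1203%

Answer: 5.1203%


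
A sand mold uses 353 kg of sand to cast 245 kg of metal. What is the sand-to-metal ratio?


Formula: Sand-to-Metal Ratio = W_sand / W_metal
Ratio = 353 kg / 245 kg = 1.4408

Final answer: 1.4408


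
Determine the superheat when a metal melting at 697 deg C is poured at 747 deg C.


Formula: Superheat = T_pour - T_melt
Superheat = 747 - 697 = 50 deg C

Final answer: 50 deg C


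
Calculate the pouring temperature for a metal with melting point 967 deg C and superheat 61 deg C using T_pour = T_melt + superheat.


Formula: T_pour = T_melt + Superheat
T_pour = 967 + 61 = 1028 deg C

Answer: 1028 deg C


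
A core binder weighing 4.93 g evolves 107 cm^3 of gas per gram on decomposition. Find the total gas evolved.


Formula: V_gas = W_binder * gas_evolution_rate
V = 4.93 g * 107 cm^3/g = 527.5100 cm^3


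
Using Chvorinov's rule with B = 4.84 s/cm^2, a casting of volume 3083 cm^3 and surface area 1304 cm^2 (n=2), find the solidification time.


Formula: t_s = B * (V/A)^n  (Chvorinov's rule, n=2)
Modulus M = V/A = 3083/1304 = 2.364264 cm
M^2 = 2.364264^2 = 5.589744 cm^2
t_s = 4.84 * 5.589744 = 27.0544 s

Final answer: 27.0544 s


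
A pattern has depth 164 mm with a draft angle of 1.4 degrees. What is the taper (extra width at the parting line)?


Formula: taper = depth * tan(draft_angle)
tan(1.4 deg) = 0.0244395
taper = 164 mm * 0.0244395 = 4.0081 mm


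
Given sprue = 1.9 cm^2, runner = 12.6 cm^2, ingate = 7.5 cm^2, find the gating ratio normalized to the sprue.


Sprue:Runner:Ingate = 1 : 12.6/1.9 : 7.5/1.9 = 1:6.63:3.95

1:6.63:3.95


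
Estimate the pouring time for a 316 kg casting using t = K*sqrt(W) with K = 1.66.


Formula: t = K * sqrt(W)
sqrt(W) = sqrt(316) = 17.77639
t = 1.66 * 17.77639 = 29.5088 s

Answer: 29.5088 s


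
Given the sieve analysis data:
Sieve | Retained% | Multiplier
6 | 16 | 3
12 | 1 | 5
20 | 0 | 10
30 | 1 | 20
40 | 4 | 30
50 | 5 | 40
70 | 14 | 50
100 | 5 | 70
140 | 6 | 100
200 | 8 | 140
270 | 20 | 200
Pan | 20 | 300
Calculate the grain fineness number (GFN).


Formula: GFN = sum(pct * multiplier) / sum(pct)
sum(pct * multiplier) = 13163
sum(pct) = 100
GFN = 13163 / 100 = 131.63

Final answer: 131.63


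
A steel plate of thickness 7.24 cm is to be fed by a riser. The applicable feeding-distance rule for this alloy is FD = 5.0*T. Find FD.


Formula: FD = 5.0 * T  (riser feeding-distance rule)
FD = 5.0 * 7.24 cm = 36.2000 cm

36.2000 cm


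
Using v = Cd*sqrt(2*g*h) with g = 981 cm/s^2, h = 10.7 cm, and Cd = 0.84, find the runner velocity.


Formula: v = Cd * sqrt(2 * g * h)  (Torricelli with discharge coefficient)
2*g*h = 2 * 981 * 10.7 = 20993.4 cm^2/s^2
sqrt(20993.4) = 144.89099 cm/s
v = 0.84 * 144.89099 = 121.7084 cm/s

Final answer: 121.7084 cm/s


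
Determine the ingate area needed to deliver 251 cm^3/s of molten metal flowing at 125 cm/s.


Formula: A_ingate = Q / v  (continuity equation)
A = 251 cm^3/s / 125 cm/s = 2.0080 cm^2

Final answer: 2.0080 cm^2


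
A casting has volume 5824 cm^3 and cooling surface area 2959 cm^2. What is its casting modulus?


Formula: Casting Modulus M = V / A
M = 5824 cm^3 / 2959 cm^2 = 1.9682 cm


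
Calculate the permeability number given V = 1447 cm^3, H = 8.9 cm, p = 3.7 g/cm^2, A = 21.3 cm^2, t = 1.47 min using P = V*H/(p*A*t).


Formula: Permeability Number P = (V * H) / (p * A * t)
Numerator: V * H = 1447 * 8.9 = 12878.3
Denominator: p * A * t = 3.7 * 21.3 * 1.47 = 115.8507
P = 12878.3 / 115.8507 = 111.1629

Final answer: 111.1629


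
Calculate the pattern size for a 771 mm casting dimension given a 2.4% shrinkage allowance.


Formula: L_pattern = L_casting * (1 + shrinkage_rate/100)
Shrinkage factor = 1 + 2.4/100 = 1.024
L_pattern = 771 mm * 1.024 = 789.5040 mm


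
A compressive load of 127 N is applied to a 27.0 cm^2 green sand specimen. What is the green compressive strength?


Formula: Compressive Strength = Force / Area
Strength = 127 N / 27.0 cm^2 = 4.7037 N/cm^2


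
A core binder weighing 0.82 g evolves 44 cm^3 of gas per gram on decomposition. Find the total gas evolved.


Formula: V_gas = W_binder * gas_evolution_rate
V = 0.82 g * 44 cm^3/g = 36.0800 cm^3

Final answer: 36.0800 cm^3


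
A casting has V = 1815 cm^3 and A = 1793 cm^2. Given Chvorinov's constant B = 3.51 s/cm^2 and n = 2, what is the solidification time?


Formula: t_s = B * (V/A)^n  (Chvorinov's rule, n=2)
Modulus M = V/A = 1815/1793 = 1.012270 cm
M^2 = 1.012270^2 = 1.024691 cm^2
t_s = 3.51 * 1.024691 = 3.5967 s

Final answer: 3.5967 s


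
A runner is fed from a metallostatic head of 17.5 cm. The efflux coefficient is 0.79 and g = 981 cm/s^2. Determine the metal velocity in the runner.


Formula: v = Cd * sqrt(2 * g * h)  (Torricelli with discharge coefficient)
2*g*h = 2 * 981 * 17.5 = 34335.0 cm^2/s^2
sqrt(34335.0) = 185.29706 cm/s
v = 0.79 * 185.29706 = 146.3847 cm/s

Final answer: 146.3847 cm/s


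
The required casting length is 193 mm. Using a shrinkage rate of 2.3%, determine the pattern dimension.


Formula: L_pattern = L_casting * (1 + shrinkage_rate/100)
Shrinkage factor = 1 + 2.3/100 = 1.023
L_pattern = 193 mm * 1.023 = 197.4390 mm

197.4390 mm


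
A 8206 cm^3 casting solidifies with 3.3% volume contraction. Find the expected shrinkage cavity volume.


Formula: V_shrink = V_casting * shrinkage_pct / 100
V_shrink = 8206 cm^3 * 3.3 / 100 = 270.7980 cm^3

Answer: 270.7980 cm^3


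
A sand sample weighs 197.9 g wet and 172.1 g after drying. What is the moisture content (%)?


Formula: MC = (W_wet - W_dry) / W_wet * 100
Water mass = 197.9 - 172.1 = 25.8 g
MC = 25.8 / 197.9 * 100 = 13.0369%

Answer: 13.0369%


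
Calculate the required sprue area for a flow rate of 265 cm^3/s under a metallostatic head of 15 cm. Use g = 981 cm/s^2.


Formula: v = sqrt(2*g*h), A = Q/v
Velocity: v = sqrt(2 * 981 * 15) = sqrt(29430) = 171.5517 cm/s
Sprue area: A = Q / v = 265 / 171.5517 = 1.5447 cm^2

Final answer: 1.5447 cm^2


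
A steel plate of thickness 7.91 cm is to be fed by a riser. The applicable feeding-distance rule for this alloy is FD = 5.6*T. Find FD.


Formula: FD = 5.6 * T  (riser feeding-distance rule)
FD = 5.6 * 7.91 cm = 44.2960 cm

Final answer: 44.2960 cm


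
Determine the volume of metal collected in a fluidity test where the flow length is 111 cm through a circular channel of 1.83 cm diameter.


Formula: V = pi * (d/2)^2 * L  (cylinder volume)
Radius = 1.83/2 = 0.915 cm
V = pi * 0.915^2 * 111 = 291.9544 cm^3

Answer: 291.9544 cm^3


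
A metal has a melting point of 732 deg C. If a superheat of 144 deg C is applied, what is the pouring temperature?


Formula: T_pour = T_melt + Superheat
T_pour = 732 + 144 = 876 deg C

876 deg C


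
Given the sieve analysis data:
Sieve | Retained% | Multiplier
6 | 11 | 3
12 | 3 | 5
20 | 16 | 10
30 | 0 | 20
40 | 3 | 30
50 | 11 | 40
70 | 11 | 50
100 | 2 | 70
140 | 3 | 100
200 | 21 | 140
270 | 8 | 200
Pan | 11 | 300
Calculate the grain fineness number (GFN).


Formula: GFN = sum(pct * multiplier) / sum(pct)
sum(pct * multiplier) = 9568
sum(pct) = 100
GFN = 9568 / 100 = 95.68

Answer: 95.68


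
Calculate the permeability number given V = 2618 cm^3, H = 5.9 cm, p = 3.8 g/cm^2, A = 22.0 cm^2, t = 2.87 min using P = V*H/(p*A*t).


Formula: Permeability Number P = (V * H) / (p * A * t)
Numerator: V * H = 2618 * 5.9 = 15446.2
Denominator: p * A * t = 3.8 * 22.0 * 2.87 = 239.932
P = 15446.2 / 239.932 = 64.3774


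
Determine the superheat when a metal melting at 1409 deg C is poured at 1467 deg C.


Formula: Superheat = T_pour - T_melt
Superheat = 1467 - 1409 = 58 deg C

Final answer: 58 deg C


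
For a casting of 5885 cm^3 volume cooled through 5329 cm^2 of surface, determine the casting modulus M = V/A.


Formula: Casting Modulus M = V / A
M = 5885 cm^3 / 5329 cm^2 = 1.1043 cm

Answer: 1.1043 cm


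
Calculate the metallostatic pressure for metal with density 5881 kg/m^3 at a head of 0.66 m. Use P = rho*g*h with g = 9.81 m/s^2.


Formula: P = rho * g * h
rho * g = 5881 * 9.81 = 57692.61 N/m^3
P = 57692.61 * 0.66 = 38077.1226 Pa

Final answer: 38077.1226 Pa


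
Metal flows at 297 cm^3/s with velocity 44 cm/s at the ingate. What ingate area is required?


Formula: A_ingate = Q / v  (continuity equation)
A = 297 cm^3/s / 44 cm/s = 6.7500 cm^2

Final answer: 6.7500 cm^2


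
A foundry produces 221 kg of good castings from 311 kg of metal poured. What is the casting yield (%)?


Formula: Casting Yield = (W_good / W_total) * 100
Yield = (221 kg / 311 kg) * 100 = 71.0611%

71.0611%


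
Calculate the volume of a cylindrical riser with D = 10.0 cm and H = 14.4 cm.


Formula: V = pi * (D/2)^2 * H  (cylinder volume)
Radius = D/2 = 10.0/2 = 5.0 cm
V = pi * 5.0^2 * 14.4 = 1130.9734 cm^3

Final answer: 1130.9734 cm^3


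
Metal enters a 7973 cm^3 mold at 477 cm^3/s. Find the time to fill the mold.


Formula: t_fill = V_mold / Q_flow
t = 7973 cm^3 / 477 cm^3/s = 16.7149 s

Final answer: 16.7149 s


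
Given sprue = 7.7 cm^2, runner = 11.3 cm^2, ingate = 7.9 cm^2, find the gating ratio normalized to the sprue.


Sprue:Runner:Ingate = 1 : 11.3/7.7 : 7.9/7.7 = 1:1.47:1.03

Answer: 1:1.47:1.03


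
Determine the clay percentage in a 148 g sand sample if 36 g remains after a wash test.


Formula: Clay% = (W_total - W_washed) / W_total * 100
Clay mass = 148 - 36 = 112 g
Clay% = 112 / 148 * 100 = 75.6757%

Final answer: 75.6757%


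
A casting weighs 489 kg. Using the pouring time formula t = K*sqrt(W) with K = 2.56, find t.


Formula: t = K * sqrt(W)
sqrt(W) = sqrt(489) = 22.11334
t = 2.56 * 22.11334 = 56.6102 s


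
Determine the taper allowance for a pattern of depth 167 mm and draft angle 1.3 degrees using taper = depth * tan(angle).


Formula: taper = depth * tan(draft_angle)
tan(1.3 deg) = 0.0226932
taper = 167 mm * 0.0226932 = 3.7898 mm

Final answer: 3.7898 mm


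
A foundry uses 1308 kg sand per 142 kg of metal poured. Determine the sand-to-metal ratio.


Formula: Sand-to-Metal Ratio = W_sand / W_metal
Ratio = 1308 kg / 142 kg = 9.2113

Final answer: 9.2113


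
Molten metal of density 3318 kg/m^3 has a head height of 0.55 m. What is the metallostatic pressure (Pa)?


Formula: P = rho * g * h
rho * g = 3318 * 9.81 = 32549.58 N/m^3
P = 32549.58 * 0.55 = 17902.2690 Pa

17902.2690 Pa


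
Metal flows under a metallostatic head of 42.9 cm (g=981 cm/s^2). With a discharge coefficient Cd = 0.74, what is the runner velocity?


Formula: v = Cd * sqrt(2 * g * h)  (Torricelli with discharge coefficient)
2*g*h = 2 * 981 * 42.9 = 84169.8 cm^2/s^2
sqrt(84169.8) = 290.12032 cm/s
v = 0.74 * 290.12032 = 214.6890 cm/s


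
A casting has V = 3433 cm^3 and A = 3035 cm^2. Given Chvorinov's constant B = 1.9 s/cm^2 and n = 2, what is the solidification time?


Formula: t_s = B * (V/A)^n  (Chvorinov's rule, n=2)
Modulus M = V/A = 3433/3035 = 1.131137 cm
M^2 = 1.131137^2 = 1.279471 cm^2
t_s = 1.9 * 1.279471 = 2.4310 s

2.4310 s


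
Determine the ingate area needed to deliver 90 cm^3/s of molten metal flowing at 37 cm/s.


Formula: A_ingate = Q / v  (continuity equation)
A = 90 cm^3/s / 37 cm/s = 2.4324 cm^2

Final answer: 2.4324 cm^2


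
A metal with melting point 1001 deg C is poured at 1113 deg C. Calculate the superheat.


Formula: Superheat = T_pour - T_melt
Superheat = 1113 - 1001 = 112 deg C

Answer: 112 deg C


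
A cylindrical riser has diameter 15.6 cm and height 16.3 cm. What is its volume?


Formula: V = pi * (D/2)^2 * H  (cylinder volume)
Radius = D/2 = 15.6/2 = 7.8 cm
V = pi * 7.8^2 * 16.3 = 3115.4923 cm^3

3115.4923 cm^3


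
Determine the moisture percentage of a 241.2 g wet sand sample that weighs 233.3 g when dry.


Formula: MC = (W_wet - W_dry) / W_wet * 100
Water mass = 241.2 - 233.3 = 7.9 g
MC = 7.9 / 241.2 * 100 = 3.2753%

3.2753%


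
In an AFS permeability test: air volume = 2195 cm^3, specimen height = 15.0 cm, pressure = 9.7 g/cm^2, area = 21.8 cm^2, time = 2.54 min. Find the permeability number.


Formula: Permeability Number P = (V * H) / (p * A * t)
Numerator: V * H = 2195 * 15.0 = 32925.0
Denominator: p * A * t = 9.7 * 21.8 * 2.54 = 537.1084
P = 32925.0 / 537.1084 = 61.3005

61.3005


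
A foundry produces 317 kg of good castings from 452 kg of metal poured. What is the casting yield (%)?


Formula: Casting Yield = (W_good / W_total) * 100
Yield = (317 kg / 452 kg) * 100 = 70.1327%

70.1327%


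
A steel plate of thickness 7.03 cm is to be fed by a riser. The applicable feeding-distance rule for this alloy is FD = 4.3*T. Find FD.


Formula: FD = 4.3 * T  (riser feeding-distance rule)
FD = 4.3 * 7.03 cm = 30.2290 cm

Answer: 30.2290 cm


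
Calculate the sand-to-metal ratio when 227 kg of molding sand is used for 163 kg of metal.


Formula: Sand-to-Metal Ratio = W_sand / W_metal
Ratio = 227 kg / 163 kg = 1.3926

Answer: 1.3926


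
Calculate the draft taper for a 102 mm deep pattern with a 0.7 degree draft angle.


Formula: taper = depth * tan(draft_angle)
tan(0.7 deg) = 0.0122179
taper = 102 mm * 0.0122179 = 1.2462 mm

Final answer: 1.2462 mm


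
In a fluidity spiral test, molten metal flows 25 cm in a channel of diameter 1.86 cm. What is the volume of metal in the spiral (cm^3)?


Formula: V = pi * (d/2)^2 * L  (cylinder volume)
Radius = 1.86/2 = 0.93 cm
V = pi * 0.93^2 * 25 = 67.9291 cm^3

Final answer: 67.9291 cm^3


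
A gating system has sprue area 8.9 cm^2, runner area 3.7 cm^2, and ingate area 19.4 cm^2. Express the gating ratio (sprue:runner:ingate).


Sprue:Runner:Ingate = 1 : 3.7/8.9 : 19.4/8.9 = 1:0.42:2.18


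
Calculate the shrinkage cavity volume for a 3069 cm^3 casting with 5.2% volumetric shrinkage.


Formula: V_shrink = V_casting * shrinkage_pct / 100
V_shrink = 3069 cm^3 * 5.2 / 100 = 159.5880 cm^3

Final answer: 159.5880 cm^3


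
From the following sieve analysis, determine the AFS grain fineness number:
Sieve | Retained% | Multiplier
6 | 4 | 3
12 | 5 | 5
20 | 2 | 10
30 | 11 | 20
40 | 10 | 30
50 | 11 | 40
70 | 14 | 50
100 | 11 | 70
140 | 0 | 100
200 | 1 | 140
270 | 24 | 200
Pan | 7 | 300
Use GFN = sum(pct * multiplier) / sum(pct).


Formula: GFN = sum(pct * multiplier) / sum(pct)
sum(pct * multiplier) = 9527
sum(pct) = 100
GFN = 9527 / 100 = 95.27


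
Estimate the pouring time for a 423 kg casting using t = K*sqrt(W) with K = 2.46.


Formula: t = K * sqrt(W)
sqrt(W) = sqrt(423) = 20.56696
t = 2.46 * 20.56696 = 50.5947 s

50.5947 s


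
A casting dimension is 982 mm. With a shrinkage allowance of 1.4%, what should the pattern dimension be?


Formula: L_pattern = L_casting * (1 + shrinkage_rate/100)
Shrinkage factor = 1 + 1.4/100 = 1.014
L_pattern = 982 mm * 1.014 = 995.7480 mm

Final answer: 995.7480 mm


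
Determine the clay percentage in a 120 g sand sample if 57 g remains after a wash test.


Formula: Clay% = (W_total - W_washed) / W_total * 100
Clay mass = 120 - 57 = 63 g
Clay% = 63 / 120 * 100 = 52.5000%

Answer: 52.5000%


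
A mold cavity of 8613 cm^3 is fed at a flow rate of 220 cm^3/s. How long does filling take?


Formula: t_fill = V_mold / Q_flow
t = 8613 cm^3 / 220 cm^3/s = 39.1500 s

Final answer: 39.1500 s


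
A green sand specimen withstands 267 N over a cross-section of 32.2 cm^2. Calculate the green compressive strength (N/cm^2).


Formula: Compressive Strength = Force / Area
Strength = 267 N / 32.2 cm^2 = 8.2919 N/cm^2


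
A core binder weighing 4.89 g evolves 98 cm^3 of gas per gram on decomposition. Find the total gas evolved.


Formula: V_gas = W_binder * gas_evolution_rate
V = 4.89 g * 98 cm^3/g = 479.2200 cm^3


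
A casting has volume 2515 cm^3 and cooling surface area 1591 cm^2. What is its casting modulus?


Formula: Casting Modulus M = V / A
M = 2515 cm^3 / 1591 cm^2 = 1.5808 cm

1.5808 cm


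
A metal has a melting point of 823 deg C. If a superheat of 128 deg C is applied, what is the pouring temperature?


Formula: T_pour = T_melt + Superheat
T_pour = 823 + 128 = 951 deg C

951 deg C


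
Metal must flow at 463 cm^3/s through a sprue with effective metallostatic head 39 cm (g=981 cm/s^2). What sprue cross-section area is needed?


Formula: v = sqrt(2*g*h), A = Q/v
Velocity: v = sqrt(2 * 981 * 39) = sqrt(76518) = 276.6189 cm/s
Sprue area: A = Q / v = 463 / 276.6189 = 1.6738 cm^2

1.6738 cm^2


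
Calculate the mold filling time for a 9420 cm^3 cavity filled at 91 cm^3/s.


Formula: t_fill = V_mold / Q_flow
t = 9420 cm^3 / 91 cm^3/s = 103.5165 s

Answer: 103.5165 s


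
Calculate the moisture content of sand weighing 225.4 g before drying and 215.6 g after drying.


Formula: MC = (W_wet - W_dry) / W_wet * 100
Water mass = 225.4 - 215.6 = 9.8 g
MC = 9.8 / 225.4 * 100 = 4.3478%


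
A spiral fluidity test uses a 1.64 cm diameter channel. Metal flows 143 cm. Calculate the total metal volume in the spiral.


Formula: V = pi * (d/2)^2 * L  (cylinder volume)
Radius = 1.64/2 = 0.82 cm
V = pi * 0.82^2 * 143 = 302.0742 cm^3


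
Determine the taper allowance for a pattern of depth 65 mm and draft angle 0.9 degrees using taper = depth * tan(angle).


Formula: taper = depth * tan(draft_angle)
tan(0.9 deg) = 0.0157093
taper = 65 mm * 0.0157093 = 1.0211 mm

Final answer: 1.0211 mm


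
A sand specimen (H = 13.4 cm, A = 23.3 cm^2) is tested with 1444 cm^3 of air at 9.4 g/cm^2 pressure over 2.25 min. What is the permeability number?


Formula: Permeability Number P = (V * H) / (p * A * t)
Numerator: V * H = 1444 * 13.4 = 19349.6
Denominator: p * A * t = 9.4 * 23.3 * 2.25 = 492.795
P = 19349.6 / 492.795 = 39.2650

Final answer: 39.2650


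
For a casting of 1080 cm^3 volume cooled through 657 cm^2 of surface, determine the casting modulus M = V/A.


Formula: Casting Modulus M = V / A
M = 1080 cm^3 / 657 cm^2 = 1.6438 cm

1.6438 cm


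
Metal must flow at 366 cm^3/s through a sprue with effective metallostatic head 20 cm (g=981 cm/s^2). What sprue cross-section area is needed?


Formula: v = sqrt(2*g*h), A = Q/v
Velocity: v = sqrt(2 * 981 * 20) = sqrt(39240) = 198.0909 cm/s
Sprue area: A = Q / v = 366 / 198.0909 = 1.8476 cm^2

Final answer: 1.8476 cm^2


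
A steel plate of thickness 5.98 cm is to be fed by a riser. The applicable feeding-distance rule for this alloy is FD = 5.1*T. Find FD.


Formula: FD = 5.1 * T  (riser feeding-distance rule)
FD = 5.1 * 5.98 cm = 30.4980 cm

Answer: 30.4980 cm


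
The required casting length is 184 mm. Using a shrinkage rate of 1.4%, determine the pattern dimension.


Formula: L_pattern = L_casting * (1 + shrinkage_rate/100)
Shrinkage factor = 1 + 1.4/100 = 1.014
L_pattern = 184 mm * 1.014 = 186.5760 mm

186.5760 mm


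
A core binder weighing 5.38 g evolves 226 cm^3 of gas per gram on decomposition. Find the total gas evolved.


Formula: V_gas = W_binder * gas_evolution_rate
V = 5.38 g * 226 cm^3/g = 1215.8800 cm^3

Final answer: 1215.8800 cm^3


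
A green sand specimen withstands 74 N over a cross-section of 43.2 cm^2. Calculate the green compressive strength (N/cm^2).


Formula: Compressive Strength = Force / Area
Strength = 74 N / 43.2 cm^2 = 1.7130 N/cm^2

1.7130 N/cm^2


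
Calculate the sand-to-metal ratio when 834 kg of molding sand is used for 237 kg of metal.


Formula: Sand-to-Metal Ratio = W_sand / W_metal
Ratio = 834 kg / 237 kg = 3.5190

3.5190


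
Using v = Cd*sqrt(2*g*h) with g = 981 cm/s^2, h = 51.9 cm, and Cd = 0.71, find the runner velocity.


Formula: v = Cd * sqrt(2 * g * h)  (Torricelli with discharge coefficient)
2*g*h = 2 * 981 * 51.9 = 101827.8 cm^2/s^2
sqrt(101827.8) = 319.10469 cm/s
v = 0.71 * 319.10469 = 226.5643 cm/s

Answer: 226.5643 cm/s


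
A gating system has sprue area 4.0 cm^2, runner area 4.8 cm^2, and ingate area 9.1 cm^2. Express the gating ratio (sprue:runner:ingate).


Sprue:Runner:Ingate = 1 : 4.8/4.0 : 9.1/4.0 = 1:1.20:2.28

Final answer: 1:1.20:2.28


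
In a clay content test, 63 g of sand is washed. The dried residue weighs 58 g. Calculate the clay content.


Formula: Clay% = (W_total - W_washed) / W_total * 100
Clay mass = 63 - 58 = 5 g
Clay% = 5 / 63 * 100 = 7.9365%

Answer: 7.9365%


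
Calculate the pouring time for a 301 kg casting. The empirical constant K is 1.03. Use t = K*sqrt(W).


Formula: t = K * sqrt(W)
sqrt(W) = sqrt(301) = 17.34935
t = 1.03 * 17.34935 = 17.8698 s

Answer: 17.8698 s


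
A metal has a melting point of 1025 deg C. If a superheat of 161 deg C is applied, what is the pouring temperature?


Formula: T_pour = T_melt + Superheat
T_pour = 1025 + 161 = 1186 deg C


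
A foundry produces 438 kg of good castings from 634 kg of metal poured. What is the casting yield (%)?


Formula: Casting Yield = (W_good / W_total) * 100
Yield = (438 kg / 634 kg) * 100 = 69.0852%

Answer: 69.0852%


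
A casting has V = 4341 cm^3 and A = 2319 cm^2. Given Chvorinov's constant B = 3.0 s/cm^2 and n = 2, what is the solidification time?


Formula: t_s = B * (V/A)^n  (Chvorinov's rule, n=2)
Modulus M = V/A = 4341/2319 = 1.871928 cm
M^2 = 1.871928^2 = 3.504114 cm^2
t_s = 3.0 * 3.504114 = 10.5123 s

10.5123 s


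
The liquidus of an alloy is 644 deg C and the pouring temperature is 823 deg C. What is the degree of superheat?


Formula: Superheat = T_pour - T_melt
Superheat = 823 - 644 = 179 deg C

Final answer: 179 deg C


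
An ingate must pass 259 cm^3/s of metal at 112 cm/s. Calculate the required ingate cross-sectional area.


Formula: A_ingate = Q / v  (continuity equation)
A = 259 cm^3/s / 112 cm/s = 2.3125 cm^2

2.3125 cm^2


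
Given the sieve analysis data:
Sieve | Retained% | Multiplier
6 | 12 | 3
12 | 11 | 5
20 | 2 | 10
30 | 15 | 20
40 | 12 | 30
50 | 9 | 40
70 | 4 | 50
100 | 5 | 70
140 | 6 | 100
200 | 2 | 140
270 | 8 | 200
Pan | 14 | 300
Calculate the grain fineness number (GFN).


Formula: GFN = sum(pct * multiplier) / sum(pct)
sum(pct * multiplier) = 8361
sum(pct) = 100
GFN = 8361 / 100 = 83.61

Final answer: 83.61


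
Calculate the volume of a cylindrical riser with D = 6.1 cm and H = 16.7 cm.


Formula: V = pi * (D/2)^2 * H  (cylinder volume)
Radius = D/2 = 6.1/2 = 3.05 cm
V = pi * 3.05^2 * 16.7 = 488.0519 cm^3

488.0519 cm^3


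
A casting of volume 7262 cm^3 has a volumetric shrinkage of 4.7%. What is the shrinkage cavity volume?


Formula: V_shrink = V_casting * shrinkage_pct / 100
V_shrink = 7262 cm^3 * 4.7 / 100 = 341.3140 cm^3


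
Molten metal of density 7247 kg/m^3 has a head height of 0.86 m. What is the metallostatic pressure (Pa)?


Formula: P = rho * g * h
rho * g = 7247 * 9.81 = 71093.07 N/m^3
P = 71093.07 * 0.86 = 61140.0402 Pa

61140.0402 Pa


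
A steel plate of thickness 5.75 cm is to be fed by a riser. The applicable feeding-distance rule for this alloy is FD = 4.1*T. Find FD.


Formula: FD = 4.1 * T  (riser feeding-distance rule)
FD = 4.1 * 5.75 cm = 23.5750 cm

Final answer: 23.5750 cm


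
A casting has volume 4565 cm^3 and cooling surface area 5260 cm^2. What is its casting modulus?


Formula: Casting Modulus M = V / A
M = 4565 cm^3 / 5260 cm^2 = 0.8679 cm

0.8679 cm


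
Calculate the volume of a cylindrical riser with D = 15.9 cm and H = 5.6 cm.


Formula: V = pi * (D/2)^2 * H  (cylinder volume)
Radius = D/2 = 15.9/2 = 7.95 cm
V = pi * 7.95^2 * 5.6 = 1111.9165 cm^3

Final answer: 1111.9165 cm^3


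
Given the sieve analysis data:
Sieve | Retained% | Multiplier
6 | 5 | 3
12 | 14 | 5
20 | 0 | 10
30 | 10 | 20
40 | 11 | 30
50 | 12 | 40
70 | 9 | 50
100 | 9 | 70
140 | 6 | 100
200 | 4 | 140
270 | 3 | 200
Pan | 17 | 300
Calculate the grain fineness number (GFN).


Formula: GFN = sum(pct * multiplier) / sum(pct)
sum(pct * multiplier) = 9035
sum(pct) = 100
GFN = 9035 / 100 = 90.35

Final answer: 90.35


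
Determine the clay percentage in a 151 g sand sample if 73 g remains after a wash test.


Formula: Clay% = (W_total - W_washed) / W_total * 100
Clay mass = 151 - 73 = 78 g
Clay% = 78 / 151 * 100 = 51.6556%

Answer: 51.6556%


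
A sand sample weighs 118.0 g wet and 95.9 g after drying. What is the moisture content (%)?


Formula: MC = (W_wet - W_dry) / W_wet * 100
Water mass = 118.0 - 95.9 = 22.1 g
MC = 22.1 / 118.0 * 100 = 18.7288%

Final answer: 18.7288%


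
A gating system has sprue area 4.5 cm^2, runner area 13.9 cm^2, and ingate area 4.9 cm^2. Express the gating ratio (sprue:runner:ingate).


Sprue:Runner:Ingate = 1 : 13.9/4.5 : 4.9/4.5 = 1:3.09:1.09


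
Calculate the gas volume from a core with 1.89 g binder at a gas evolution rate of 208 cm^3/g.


Formula: V_gas = W_binder * gas_evolution_rate
V = 1.89 g * 208 cm^3/g = 393.1200 cm^3

Answer: 393.1200 cm^3


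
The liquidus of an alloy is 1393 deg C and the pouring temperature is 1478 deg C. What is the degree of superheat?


Formula: Superheat = T_pour - T_melt
Superheat = 1478 - 1393 = 85 deg C

Answer: 85 deg C


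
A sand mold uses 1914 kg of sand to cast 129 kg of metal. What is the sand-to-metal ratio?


Formula: Sand-to-Metal Ratio = W_sand / W_metal
Ratio = 1914 kg / 129 kg = 14.8372

14.8372


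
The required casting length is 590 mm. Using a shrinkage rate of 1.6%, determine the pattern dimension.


Formula: L_pattern = L_casting * (1 + shrinkage_rate/100)
Shrinkage factor = 1 + 1.6/100 = 1.016
L_pattern = 590 mm * 1.016 = 599.4400 mm


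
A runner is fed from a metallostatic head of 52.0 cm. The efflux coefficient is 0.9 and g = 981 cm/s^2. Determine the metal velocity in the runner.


Formula: v = Cd * sqrt(2 * g * h)  (Torricelli with discharge coefficient)
2*g*h = 2 * 981 * 52.0 = 102024.0 cm^2/s^2
sqrt(102024.0) = 319.41196 cm/s
v = 0.9 * 319.41196 = 287.4708 cm/s

287.4708 cm/s


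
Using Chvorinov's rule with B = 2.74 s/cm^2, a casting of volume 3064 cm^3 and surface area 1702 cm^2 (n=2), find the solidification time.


Formula: t_s = B * (V/A)^n  (Chvorinov's rule, n=2)
Modulus M = V/A = 3064/1702 = 1.800235 cm
M^2 = 1.800235^2 = 3.240846 cm^2
t_s = 2.74 * 3.240846 = 8.8799 s

Final answer: 8.8799 s


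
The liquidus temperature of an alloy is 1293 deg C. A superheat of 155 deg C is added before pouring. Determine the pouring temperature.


Formula: T_pour = T_melt + Superheat
T_pour = 1293 + 155 = 1448 deg C

Answer: 1448 deg C


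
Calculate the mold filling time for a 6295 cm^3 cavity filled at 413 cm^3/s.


Formula: t_fill = V_mold / Q_flow
t = 6295 cm^3 / 413 cm^3/s = 15.2421 s

Answer: 15.2421 s


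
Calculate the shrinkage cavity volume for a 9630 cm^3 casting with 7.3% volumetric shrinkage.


Formula: V_shrink = V_casting * shrinkage_pct / 100
V_shrink = 9630 cm^3 * 7.3 / 100 = 702.9900 cm^3

Final answer: 702.9900 cm^3


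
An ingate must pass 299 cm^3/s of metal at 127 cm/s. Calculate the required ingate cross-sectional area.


Formula: A_ingate = Q / v  (continuity equation)
A = 299 cm^3/s / 127 cm/s = 2.3543 cm^2

Answer: 2.3543 cm^2


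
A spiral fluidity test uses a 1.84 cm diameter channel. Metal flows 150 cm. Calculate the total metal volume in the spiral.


Formula: V = pi * (d/2)^2 * L  (cylinder volume)
Radius = 1.84/2 = 0.92 cm
V = pi * 0.92^2 * 150 = 398.8566 cm^3

398.8566 cm^3


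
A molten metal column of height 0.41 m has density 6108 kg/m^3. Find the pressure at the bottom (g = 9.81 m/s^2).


Formula: P = rho * g * h
rho * g = 6108 * 9.81 = 59919.48 N/m^3
P = 59919.48 * 0.41 = 24566.9868 Pa

Final answer: 24566.9868 Pa


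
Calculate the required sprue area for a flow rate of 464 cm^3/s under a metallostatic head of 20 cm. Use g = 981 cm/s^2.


Formula: v = sqrt(2*g*h), A = Q/v
Velocity: v = sqrt(2 * 981 * 20) = sqrt(39240) = 198.0909 cm/s
Sprue area: A = Q / v = 464 / 198.0909 = 2.3424 cm^2

Final answer: 2.3424 cm^2


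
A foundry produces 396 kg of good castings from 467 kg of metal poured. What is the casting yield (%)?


Formula: Casting Yield = (W_good / W_total) * 100
Yield = (396 kg / 467 kg) * 100 = 84.7966%


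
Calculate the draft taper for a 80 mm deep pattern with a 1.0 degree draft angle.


Formula: taper = depth * tan(draft_angle)
tan(1.0 deg) = 0.0174551
taper = 80 mm * 0.0174551 = 1.3964 mm

1.3964 mm


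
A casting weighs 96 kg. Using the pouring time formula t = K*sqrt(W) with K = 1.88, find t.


Formula: t = K * sqrt(W)
sqrt(W) = sqrt(96) = 9.79796
t = 1.88 * 9.79796 = 18.4202 s

Answer: 18.4202 s


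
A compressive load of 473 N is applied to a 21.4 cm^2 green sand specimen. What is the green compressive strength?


Formula: Compressive Strength = Force / Area
Strength = 473 N / 21.4 cm^2 = 22.1028 N/cm^2

Final answer: 22.1028 N/cm^2


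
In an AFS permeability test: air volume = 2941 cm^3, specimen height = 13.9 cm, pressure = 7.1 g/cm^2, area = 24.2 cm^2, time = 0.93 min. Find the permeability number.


Formula: Permeability Number P = (V * H) / (p * A * t)
Numerator: V * H = 2941 * 13.9 = 40879.9
Denominator: p * A * t = 7.1 * 24.2 * 0.93 = 159.7926
P = 40879.9 / 159.7926 = 255.8310

Answer: 255.8310


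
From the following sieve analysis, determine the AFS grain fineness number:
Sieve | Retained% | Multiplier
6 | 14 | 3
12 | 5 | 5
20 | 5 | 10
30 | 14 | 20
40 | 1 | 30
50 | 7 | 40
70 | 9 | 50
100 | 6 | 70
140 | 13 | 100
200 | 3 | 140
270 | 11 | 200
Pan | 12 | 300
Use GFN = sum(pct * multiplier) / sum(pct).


Formula: GFN = sum(pct * multiplier) / sum(pct)
sum(pct * multiplier) = 9097
sum(pct) = 100
GFN = 9097 / 100 = 90.97

90.97


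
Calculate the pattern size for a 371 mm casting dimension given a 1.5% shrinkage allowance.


Formula: L_pattern = L_casting * (1 + shrinkage_rate/100)
Shrinkage factor = 1 + 1.5/100 = 1.015
L_pattern = 371 mm * 1.015 = 376.5650 mm

Final answer: 376.5650 mm


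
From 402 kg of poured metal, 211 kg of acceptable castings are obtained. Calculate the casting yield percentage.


Formula: Casting Yield = (W_good / W_total) * 100
Yield = (211 kg / 402 kg) * 100 = 52.4876%

52.4876%


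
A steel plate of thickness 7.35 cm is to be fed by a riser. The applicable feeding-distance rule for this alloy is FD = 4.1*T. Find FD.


Formula: FD = 4.1 * T  (riser feeding-distance rule)
FD = 4.1 * 7.35 cm = 30.1350 cm

Final answer: 30.1350 cm


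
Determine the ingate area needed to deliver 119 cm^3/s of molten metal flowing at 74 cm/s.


Formula: A_ingate = Q / v  (continuity equation)
A = 119 cm^3/s / 74 cm/s = 1.6081 cm^2

Final answer: 1.6081 cm^2


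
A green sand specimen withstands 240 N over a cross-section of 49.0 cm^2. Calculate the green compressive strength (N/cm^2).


Formula: Compressive Strength = Force / Area
Strength = 240 N / 49.0 cm^2 = 4.8980 N/cm^2

4.8980 N/cm^2


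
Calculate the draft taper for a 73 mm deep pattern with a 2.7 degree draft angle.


Formula: taper = depth * tan(draft_angle)
tan(2.7 deg) = 0.0471588
taper = 73 mm * 0.0471588 = 3.4426 mm

Answer: 3.4426 mm


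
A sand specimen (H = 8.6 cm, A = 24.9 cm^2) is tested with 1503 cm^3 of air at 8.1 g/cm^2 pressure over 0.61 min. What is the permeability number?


Formula: Permeability Number P = (V * H) / (p * A * t)
Numerator: V * H = 1503 * 8.6 = 12925.8
Denominator: p * A * t = 8.1 * 24.9 * 0.61 = 123.0309
P = 12925.8 / 123.0309 = 105.0614

Answer: 105.0614


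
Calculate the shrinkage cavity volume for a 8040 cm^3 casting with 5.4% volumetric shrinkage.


Formula: V_shrink = V_casting * shrinkage_pct / 100
V_shrink = 8040 cm^3 * 5.4 / 100 = 434.1600 cm^3

Answer: 434.1600 cm^3


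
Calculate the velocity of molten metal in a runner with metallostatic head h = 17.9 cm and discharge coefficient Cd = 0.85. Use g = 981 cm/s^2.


Formula: v = Cd * sqrt(2 * g * h)  (Torricelli with discharge coefficient)
2*g*h = 2 * 981 * 17.9 = 35119.8 cm^2/s^2
sqrt(35119.8) = 187.40277 cm/s
v = 0.85 * 187.40277 = 159.2924 cm/s

Answer: 159.2924 cm/s


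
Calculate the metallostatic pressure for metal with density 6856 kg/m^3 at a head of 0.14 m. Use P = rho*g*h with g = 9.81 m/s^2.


Formula: P = rho * g * h
rho * g = 6856 * 9.81 = 67257.36 N/m^3
P = 67257.36 * 0.14 = 9416.0304 Pa

Final answer: 9416.0304 Pa


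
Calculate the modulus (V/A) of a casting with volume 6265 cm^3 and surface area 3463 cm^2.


Formula: Casting Modulus M = V / A
M = 6265 cm^3 / 3463 cm^2 = 1.8091 cm

Answer: 1.8091 cm


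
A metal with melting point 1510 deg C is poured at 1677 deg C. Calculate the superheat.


Formula: Superheat = T_pour - T_melt
Superheat = 1677 - 1510 = 167 deg C

167 deg C


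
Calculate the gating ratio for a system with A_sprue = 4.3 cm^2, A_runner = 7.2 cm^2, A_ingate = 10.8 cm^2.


Sprue:Runner:Ingate = 1 : 7.2/4.3 : 10.8/4.3 = 1:1.67:2.51

Final answer: 1:1.67:2.51
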